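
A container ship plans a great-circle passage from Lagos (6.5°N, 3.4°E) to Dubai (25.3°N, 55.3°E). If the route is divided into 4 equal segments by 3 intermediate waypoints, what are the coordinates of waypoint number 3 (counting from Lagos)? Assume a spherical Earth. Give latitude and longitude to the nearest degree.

Write both endpoints as unit vectors p₁, p₂ with components (cos φ cos λ, cos φ sin λ, sin φ).
The central angle between the endpoints is δ = arccos(p₁·p₂) ≈ 0.924 rad (52.9°).
Interpolate at f = 3/4 with slerp weights a = sin((1−f)δ)/sin δ ≈ 0.287, b = sin(fδ)/sin δ ≈ 0.801.
p = a·p₁ + b·p₂ ≈ (0.697, 0.612, 0.375); φ = arcsin(p_z) ≈ 22.00°, λ = atan2(p_y, p_x) ≈ 41.30°.

≈ 22°N, 41°E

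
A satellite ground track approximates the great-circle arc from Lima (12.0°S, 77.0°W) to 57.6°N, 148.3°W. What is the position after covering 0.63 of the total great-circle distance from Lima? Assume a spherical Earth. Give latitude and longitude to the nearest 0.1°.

Convert each endpoint to a unit vector on the sphere (x = cos φ cos λ, y = cos φ sin λ, z = sin φ).
The central angle between the endpoints is δ = arccos(p₁·p₂) ≈ 1.578 rad (90.4°).
Interpolate at f = 0.63 with slerp weights a = sin((1−f)δ)/sin δ ≈ 0.551, b = sin(fδ)/sin δ ≈ 0.838.
p = a·p₁ + b·p₂ ≈ (-0.261, -0.762, 0.593); φ = arcsin(p_z) ≈ 36.39°, λ = atan2(p_y, p_x) ≈ -108.91°.

≈ 36.4°N, 108.9°W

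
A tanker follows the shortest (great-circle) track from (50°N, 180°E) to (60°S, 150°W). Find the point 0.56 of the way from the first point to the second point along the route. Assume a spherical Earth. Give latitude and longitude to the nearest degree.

Convert each endpoint to a unit vector on the sphere (x = cos φ cos λ, y = cos φ sin λ, z = sin φ).
The central angle between the endpoints is δ = arccos(p₁·p₂) ≈ 1.966 rad (112.6°).
Interpolate at f = 0.56 with slerp weights a = sin((1−f)δ)/sin δ ≈ 0.825, b = sin(fδ)/sin δ ≈ 0.966.
p = a·p₁ + b·p₂ ≈ (-0.949, -0.242, -0.205); φ = arcsin(p_z) ≈ -11.83°, λ = atan2(p_y, p_x) ≈ -165.71°.

≈ (12°S, 166°W)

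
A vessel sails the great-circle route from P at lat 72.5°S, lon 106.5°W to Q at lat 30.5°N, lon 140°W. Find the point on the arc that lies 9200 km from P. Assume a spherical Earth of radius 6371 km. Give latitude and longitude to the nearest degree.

Convert each endpoint to a unit vector on the sphere (x = cos φ cos λ, y = cos φ sin λ, z = sin φ).
The central angle between the endpoints is δ = arccos(p₁·p₂) ≈ 1.842 rad (105.5°). The total great-circle distance is δ·R ≈ 1.842 × 6371 ≈ 11736 km, so the target fraction is f = 9200/11736 ≈ 0.784.
Interpolate at f ≈ 0.784 with slerp weights a = sin((1−f)δ)/sin δ ≈ 0.402, b = sin(fδ)/sin δ ≈ 1.030.
p = a·p₁ + b·p₂ ≈ (-0.714, -0.686, 0.139); φ = arcsin(p_z) ≈ 7.98°, λ = atan2(p_y, p_x) ≈ -136.13°.

≈ lat 8°N, lon 136°W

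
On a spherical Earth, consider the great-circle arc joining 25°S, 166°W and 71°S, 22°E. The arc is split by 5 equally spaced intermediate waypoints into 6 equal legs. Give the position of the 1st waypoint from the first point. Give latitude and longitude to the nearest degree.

≈ 39°S, 167°W

Write both endpoints as unit vectors p₁, p₂ with components (cos φ cos λ, cos φ sin λ, sin φ).
The central angle between the endpoints is δ = arccos(p₁·p₂) ≈ 1.463 rad (83.8°).
Interpolate at f = 1/6 with slerp weights a = sin((1−f)δ)/sin δ ≈ 0.944, b = sin(fδ)/sin δ ≈ 0.243.
p = a·p₁ + b·p₂ ≈ (-0.757, -0.177, -0.629); φ = arcsin(p_z) ≈ -38.96°, λ = atan2(p_y, p_x) ≈ -166.81°.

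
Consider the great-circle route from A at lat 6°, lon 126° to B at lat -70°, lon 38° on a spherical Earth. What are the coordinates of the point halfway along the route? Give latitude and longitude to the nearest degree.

≈ lat -38°, lon 107°

From cos δ = sin φ₁ sin φ₂ + cos φ₁ cos φ₂ cos Δλ, the central angle is δ ≈ 1.657 rad (95.0°).
Interpolate at f = 1/2 with slerp weights a = sin((1−f)δ)/sin δ ≈ 0.740, b = sin(fδ)/sin δ ≈ 0.740.
p = a·p₁ + b·p₂ ≈ (-0.233, 0.751, -0.618); φ = arcsin(p_z) ≈ -38.16°, λ = atan2(p_y, p_x) ≈ 107.24°.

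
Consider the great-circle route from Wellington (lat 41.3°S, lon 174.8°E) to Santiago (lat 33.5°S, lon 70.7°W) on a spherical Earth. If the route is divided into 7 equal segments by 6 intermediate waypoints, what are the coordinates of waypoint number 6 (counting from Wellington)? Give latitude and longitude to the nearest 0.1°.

Write both endpoints as unit vectors p₁, p₂ with components (cos φ cos λ, cos φ sin λ, sin φ).
The central angle between the endpoints is δ = arccos(p₁·p₂) ≈ 1.466 rad (84.0°).
Interpolate at f = 6/7 with slerp weights a = sin((1−f)δ)/sin δ ≈ 0.209, b = sin(fδ)/sin δ ≈ 0.956.
p = a·p₁ + b·p₂ ≈ (0.107, -0.738, -0.666); φ = arcsin(p_z) ≈ -41.74°, λ = atan2(p_y, p_x) ≈ -81.74°.

≈ lat 41.7°S, lon 81.7°W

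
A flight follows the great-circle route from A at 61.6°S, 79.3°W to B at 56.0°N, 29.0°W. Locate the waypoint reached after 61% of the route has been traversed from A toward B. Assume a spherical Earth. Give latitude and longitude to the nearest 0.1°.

≈ 10.1°N, 48.6°W

Write both endpoints as unit vectors p₁, p₂ with components (cos φ cos λ, cos φ sin λ, sin φ).
The central angle between the endpoints is δ = arccos(p₁·p₂) ≈ 2.164 rad (124.0°).
Interpolate at f = 0.61 with slerp weights a = sin((1−f)δ)/sin δ ≈ 0.902, b = sin(fδ)/sin δ ≈ 1.169.
p = a·p₁ + b·p₂ ≈ (0.651, -0.738, 0.176); φ = arcsin(p_z) ≈ 10.13°, λ = atan2(p_y, p_x) ≈ -48.58°.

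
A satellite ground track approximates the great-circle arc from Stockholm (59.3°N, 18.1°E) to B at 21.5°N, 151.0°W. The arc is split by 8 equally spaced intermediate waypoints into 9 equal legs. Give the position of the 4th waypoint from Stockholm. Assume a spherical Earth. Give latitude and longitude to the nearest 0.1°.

≈ 75.5°N, 132.4°W

Write both endpoints as unit vectors p₁, p₂ with components (cos φ cos λ, cos φ sin λ, sin φ).
The central angle between the endpoints is δ = arccos(p₁·p₂) ≈ 1.723 rad (98.7°).
Interpolate at f = 4/9 with slerp weights a = sin((1−f)δ)/sin δ ≈ 0.827, b = sin(fδ)/sin δ ≈ 0.701.
p = a·p₁ + b·p₂ ≈ (-0.169, -0.185, 0.968); φ = arcsin(p_z) ≈ 75.48°, λ = atan2(p_y, p_x) ≈ -132.43°.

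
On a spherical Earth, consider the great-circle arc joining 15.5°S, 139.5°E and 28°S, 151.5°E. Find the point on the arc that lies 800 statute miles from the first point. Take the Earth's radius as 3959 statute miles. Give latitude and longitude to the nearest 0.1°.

From cos δ = sin φ₁ sin φ₂ + cos φ₁ cos φ₂ cos Δλ, the central angle is δ ≈ 0.292 rad (16.7°). The total great-circle distance is δ·R ≈ 0.292 × 3959 ≈ 1156 mi, so the target fraction is f = 800/1156 ≈ 0.692.
Interpolate at f ≈ 0.692 with slerp weights a = sin((1−f)δ)/sin δ ≈ 0.312, b = sin(fδ)/sin δ ≈ 0.697.
p = a·p₁ + b·p₂ ≈ (-0.770, 0.489, -0.411); φ = arcsin(p_z) ≈ -24.25°, λ = atan2(p_y, p_x) ≈ 147.57°.

≈ 24.3°S, 147.6°E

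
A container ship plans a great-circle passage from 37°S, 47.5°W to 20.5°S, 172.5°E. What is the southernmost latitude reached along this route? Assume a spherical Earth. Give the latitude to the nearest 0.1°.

The great circle lies in the plane with unit normal n̂ = (p₁ × p₂)/|p₁ × p₂|.
Here n̂_z ≈ -0.516; the vertex latitude is φ_max = arccos|n̂_z| ≈ 58.9°.
Check via Clairaut: cos φ_max = |cos φ₁| · sin C = cos(37.0°)·sin(139.8°) ≈ 0.516, again giving ≈ 58.9°.

≈ 58.9°S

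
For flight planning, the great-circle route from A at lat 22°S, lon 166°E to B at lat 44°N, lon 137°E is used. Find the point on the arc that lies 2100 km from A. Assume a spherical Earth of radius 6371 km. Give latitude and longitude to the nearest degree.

The haversine formula gives a central angle δ ≈ 1.242 rad (71.1°) between the endpoints. The total great-circle distance is δ·R ≈ 1.242 × 6371 ≈ 7911 km, so the target fraction is f = 2100/7911 ≈ 0.265.
Interpolate at f ≈ 0.265 with slerp weights a = sin((1−f)δ)/sin δ ≈ 0.836, b = sin(fδ)/sin δ ≈ 0.342.
p = a·p₁ + b·p₂ ≈ (-0.932, 0.355, -0.075); φ = arcsin(p_z) ≈ -4.33°, λ = atan2(p_y, p_x) ≈ 159.13°.

≈ lat 4°S, lon 159°E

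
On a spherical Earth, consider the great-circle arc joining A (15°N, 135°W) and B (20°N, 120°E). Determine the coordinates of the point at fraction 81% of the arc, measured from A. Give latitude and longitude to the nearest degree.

Convert each endpoint to a unit vector on the sphere (x = cos φ cos λ, y = cos φ sin λ, z = sin φ).
The central angle between the endpoints is δ = arccos(p₁·p₂) ≈ 1.718 rad (98.4°).
Interpolate at f = 0.81 with slerp weights a = sin((1−f)δ)/sin δ ≈ 0.324, b = sin(fδ)/sin δ ≈ 0.995.
p = a·p₁ + b·p₂ ≈ (-0.689, 0.588, 0.424); φ = arcsin(p_z) ≈ 25.09°, λ = atan2(p_y, p_x) ≈ 139.51°.

≈ (25°N, 140°E)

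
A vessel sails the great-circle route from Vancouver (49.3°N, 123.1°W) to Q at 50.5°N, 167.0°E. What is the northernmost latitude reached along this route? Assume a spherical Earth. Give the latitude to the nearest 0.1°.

≈ 55.4°N

The great circle lies in the plane with unit normal n̂ = (p₁ × p₂)/|p₁ × p₂|.
Here n̂_z ≈ -0.568; the vertex latitude is φ_max = arccos|n̂_z| ≈ 55.4°.
Check via Clairaut: cos φ_max = |cos φ₁| · sin C = cos(49.3°)·sin(60.5°) ≈ 0.568, again giving ≈ 55.4°.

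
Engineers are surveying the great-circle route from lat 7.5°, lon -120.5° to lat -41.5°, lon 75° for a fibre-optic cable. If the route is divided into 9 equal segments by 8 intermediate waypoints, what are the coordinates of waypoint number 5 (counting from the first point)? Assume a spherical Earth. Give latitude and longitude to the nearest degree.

≈ lat -64°, lon -168°

The haversine formula gives a central angle δ ≈ 2.501 rad (143.3°) between the endpoints.
Interpolate at f = 5/9 with slerp weights a = sin((1−f)δ)/sin δ ≈ 1.501, b = sin(fδ)/sin δ ≈ 1.647.
p = a·p₁ + b·p₂ ≈ (-0.436, -0.091, -0.895); φ = arcsin(p_z) ≈ -63.55°, λ = atan2(p_y, p_x) ≈ -168.24°.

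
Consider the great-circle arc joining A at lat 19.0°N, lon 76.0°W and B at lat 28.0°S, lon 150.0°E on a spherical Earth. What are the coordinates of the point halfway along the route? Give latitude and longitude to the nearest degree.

≈ lat 11°S, lon 138°W

Convert each endpoint to a unit vector on the sphere (x = cos φ cos λ, y = cos φ sin λ, z = sin φ).
The central angle between the endpoints is δ = arccos(p₁·p₂) ≈ 2.393 rad (137.1°).
Interpolate at f = 1/2 with slerp weights a = sin((1−f)δ)/sin δ ≈ 1.368, b = sin(fδ)/sin δ ≈ 1.368.
p = a·p₁ + b·p₂ ≈ (-0.733, -0.651, -0.197); φ = arcsin(p_z) ≈ -11.35°, λ = atan2(p_y, p_x) ≈ -138.39°.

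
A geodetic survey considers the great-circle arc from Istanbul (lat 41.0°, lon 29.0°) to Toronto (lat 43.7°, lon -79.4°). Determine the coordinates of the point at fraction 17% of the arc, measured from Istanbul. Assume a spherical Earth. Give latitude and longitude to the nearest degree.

Convert each endpoint to a unit vector on the sphere (x = cos φ cos λ, y = cos φ sin λ, z = sin φ).
The central angle between the endpoints is δ = arccos(p₁·p₂) ≈ 1.286 rad (73.7°).
Interpolate at f = 0.17 with slerp weights a = sin((1−f)δ)/sin δ ≈ 0.913, b = sin(fδ)/sin δ ≈ 0.226.
p = a·p₁ + b·p₂ ≈ (0.633, 0.173, 0.755); φ = arcsin(p_z) ≈ 49.02°, λ = atan2(p_y, p_x) ≈ 15.33°.

≈ lat 49°, lon 15°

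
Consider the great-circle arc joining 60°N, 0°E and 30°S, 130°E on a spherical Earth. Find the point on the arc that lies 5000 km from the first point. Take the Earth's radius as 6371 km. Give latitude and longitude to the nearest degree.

≈ 47°N, 77°E

Write both endpoints as unit vectors p₁, p₂ with components (cos φ cos λ, cos φ sin λ, sin φ).
The central angle between the endpoints is δ = arccos(p₁·p₂) ≈ 2.362 rad (135.3°). The total great-circle distance is δ·R ≈ 2.362 × 6371 ≈ 15050 km, so the target fraction is f = 5000/15050 ≈ 0.332.
Interpolate at f ≈ 0.332 with slerp weights a = sin((1−f)δ)/sin δ ≈ 1.423, b = sin(fδ)/sin δ ≈ 1.005.
p = a·p₁ + b·p₂ ≈ (0.152, 0.667, 0.729); φ = arcsin(p_z) ≈ 46.84°, λ = atan2(p_y, p_x) ≈ 77.19°.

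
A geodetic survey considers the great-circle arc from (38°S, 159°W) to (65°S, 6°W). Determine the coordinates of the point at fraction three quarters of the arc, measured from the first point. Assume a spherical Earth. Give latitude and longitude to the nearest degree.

≈ (80°S, 48°W)

Convert each endpoint to a unit vector on the sphere (x = cos φ cos λ, y = cos φ sin λ, z = sin φ).
The central angle between the endpoints is δ = arccos(p₁·p₂) ≈ 1.306 rad (74.9°).
Interpolate at f = 3/4 with slerp weights a = sin((1−f)δ)/sin δ ≈ 0.332, b = sin(fδ)/sin δ ≈ 0.860.
p = a·p₁ + b·p₂ ≈ (0.117, -0.132, -0.984); φ = arcsin(p_z) ≈ -79.84°, λ = atan2(p_y, p_x) ≈ -48.41°.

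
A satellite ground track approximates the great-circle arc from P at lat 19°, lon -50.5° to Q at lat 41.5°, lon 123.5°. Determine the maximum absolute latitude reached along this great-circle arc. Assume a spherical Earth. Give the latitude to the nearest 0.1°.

The great circle lies in the plane with unit normal n̂ = (p₁ × p₂)/|p₁ × p₂|.
Here n̂_z ≈ +0.085; the vertex latitude is φ_max = arccos|n̂_z| ≈ 85.1°.
Check via Clairaut: cos φ_max = |cos φ₁| · sin C = cos(19.0°)·sin(5.1°) ≈ 0.085, again giving ≈ 85.1°.

≈ 85.1°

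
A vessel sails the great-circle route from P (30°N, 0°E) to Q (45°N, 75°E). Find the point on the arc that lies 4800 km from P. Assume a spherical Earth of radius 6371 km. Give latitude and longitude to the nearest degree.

Convert each endpoint to a unit vector on the sphere (x = cos φ cos λ, y = cos φ sin λ, z = sin φ).
The central angle between the endpoints is δ = arccos(p₁·p₂) ≈ 1.033 rad (59.2°). The total great-circle distance is δ·R ≈ 1.033 × 6371 ≈ 6583 km, so the target fraction is f = 4800/6583 ≈ 0.729.
Interpolate at f ≈ 0.729 with slerp weights a = sin((1−f)δ)/sin δ ≈ 0.322, b = sin(fδ)/sin δ ≈ 0.796.
p = a·p₁ + b·p₂ ≈ (0.424, 0.544, 0.724); φ = arcsin(p_z) ≈ 46.38°, λ = atan2(p_y, p_x) ≈ 52.05°.

≈ (46°N, 52°E)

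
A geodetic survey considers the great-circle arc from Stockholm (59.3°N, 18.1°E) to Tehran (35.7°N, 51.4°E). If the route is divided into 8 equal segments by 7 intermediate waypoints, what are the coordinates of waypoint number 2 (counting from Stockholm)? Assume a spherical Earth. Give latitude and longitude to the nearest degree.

The haversine formula gives a central angle δ ≈ 0.558 rad (32.0°) between the endpoints.
Interpolate at f = 2/8 with slerp weights a = sin((1−f)δ)/sin δ ≈ 0.768, b = sin(fδ)/sin δ ≈ 0.263.
p = a·p₁ + b·p₂ ≈ (0.506, 0.288, 0.813); φ = arcsin(p_z) ≈ 54.41°, λ = atan2(p_y, p_x) ≈ 29.71°.

≈ (54°N, 30°E)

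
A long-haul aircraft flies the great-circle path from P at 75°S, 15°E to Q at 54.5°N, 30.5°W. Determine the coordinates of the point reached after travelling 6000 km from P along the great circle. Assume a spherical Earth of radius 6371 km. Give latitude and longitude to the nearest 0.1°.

Convert each endpoint to a unit vector on the sphere (x = cos φ cos λ, y = cos φ sin λ, z = sin φ).
The central angle between the endpoints is δ = arccos(p₁·p₂) ≈ 2.320 rad (132.9°). The total great-circle distance is δ·R ≈ 2.320 × 6371 ≈ 14781 km, so the target fraction is f = 6000/14781 ≈ 0.406.
Interpolate at f ≈ 0.406 with slerp weights a = sin((1−f)δ)/sin δ ≈ 1.340, b = sin(fδ)/sin δ ≈ 1.104.
p = a·p₁ + b·p₂ ≈ (0.888, -0.236, -0.396); φ = arcsin(p_z) ≈ -23.31°, λ = atan2(p_y, p_x) ≈ -14.87°.

≈ 23.3°S, 14.9°W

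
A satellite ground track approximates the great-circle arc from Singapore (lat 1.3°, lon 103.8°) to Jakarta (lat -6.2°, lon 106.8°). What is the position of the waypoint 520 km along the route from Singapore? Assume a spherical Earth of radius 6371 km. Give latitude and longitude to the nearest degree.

Write both endpoints as unit vectors p₁, p₂ with components (cos φ cos λ, cos φ sin λ, sin φ).
The central angle between the endpoints is δ = arccos(p₁·p₂) ≈ 0.141 rad (8.1°). The total great-circle distance is δ·R ≈ 0.141 × 6371 ≈ 898 km, so the target fraction is f = 520/898 ≈ 0.579.
Interpolate at f ≈ 0.579 with slerp weights a = sin((1−f)δ)/sin δ ≈ 0.422, b = sin(fδ)/sin δ ≈ 0.580.
p = a·p₁ + b·p₂ ≈ (-0.267, 0.962, -0.053); φ = arcsin(p_z) ≈ -3.04°, λ = atan2(p_y, p_x) ≈ 105.53°.

≈ lat -3°, lon 106°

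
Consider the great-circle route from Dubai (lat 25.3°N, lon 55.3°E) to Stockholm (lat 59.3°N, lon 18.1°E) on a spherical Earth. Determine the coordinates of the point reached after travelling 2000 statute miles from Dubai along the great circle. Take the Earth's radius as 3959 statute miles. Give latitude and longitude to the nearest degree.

≈ lat 50°N, lon 35°E

From cos δ = sin φ₁ sin φ₂ + cos φ₁ cos φ₂ cos Δλ, the central angle is δ ≈ 0.745 rad (42.7°). The total great-circle distance is δ·R ≈ 0.745 × 3959 ≈ 2949 mi, so the target fraction is f = 2000/2949 ≈ 0.678.
Interpolate at f ≈ 0.678 with slerp weights a = sin((1−f)δ)/sin δ ≈ 0.350, b = sin(fδ)/sin δ ≈ 0.714.
p = a·p₁ + b·p₂ ≈ (0.527, 0.374, 0.764); φ = arcsin(p_z) ≈ 49.78°, λ = atan2(p_y, p_x) ≈ 35.35°.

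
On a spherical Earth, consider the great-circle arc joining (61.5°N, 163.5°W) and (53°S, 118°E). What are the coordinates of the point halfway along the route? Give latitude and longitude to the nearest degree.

Write both endpoints as unit vectors p₁, p₂ with components (cos φ cos λ, cos φ sin λ, sin φ).
The central angle between the endpoints is δ = arccos(p₁·p₂) ≈ 2.271 rad (130.1°).
Interpolate at f = 1/2 with slerp weights a = sin((1−f)δ)/sin δ ≈ 1.186, b = sin(fδ)/sin δ ≈ 1.186.
p = a·p₁ + b·p₂ ≈ (-0.878, 0.470, 0.095); φ = arcsin(p_z) ≈ 5.46°, λ = atan2(p_y, p_x) ≈ 151.86°.

≈ (5°N, 152°E)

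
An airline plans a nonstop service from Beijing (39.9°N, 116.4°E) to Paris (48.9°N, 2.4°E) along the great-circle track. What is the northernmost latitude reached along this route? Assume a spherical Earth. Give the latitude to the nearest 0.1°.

≈ 61.3°N

The great circle lies in the plane with unit normal n̂ = (p₁ × p₂)/|p₁ × p₂|.
Here n̂_z ≈ -0.480; the vertex latitude is φ_max = arccos|n̂_z| ≈ 61.3°.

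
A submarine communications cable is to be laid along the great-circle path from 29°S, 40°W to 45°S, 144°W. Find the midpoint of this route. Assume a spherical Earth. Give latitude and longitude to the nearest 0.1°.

Convert each endpoint to a unit vector on the sphere (x = cos φ cos λ, y = cos φ sin λ, z = sin φ).
The central angle between the endpoints is δ = arccos(p₁·p₂) ≈ 1.376 rad (78.9°).
Interpolate at f = 1/2 with slerp weights a = sin((1−f)δ)/sin δ ≈ 0.647, b = sin(fδ)/sin δ ≈ 0.647.
p = a·p₁ + b·p₂ ≈ (0.063, -0.633, -0.772); φ = arcsin(p_z) ≈ -50.50°, λ = atan2(p_y, p_x) ≈ -84.28°.

≈ 50.5°S, 84.3°W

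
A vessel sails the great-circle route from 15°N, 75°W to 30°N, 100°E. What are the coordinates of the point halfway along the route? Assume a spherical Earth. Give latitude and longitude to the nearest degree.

The haversine formula gives a central angle δ ≈ 2.352 rad (134.7°) between the endpoints.
Interpolate at f = 1/2 with slerp weights a = sin((1−f)δ)/sin δ ≈ 1.300, b = sin(fδ)/sin δ ≈ 1.300.
p = a·p₁ + b·p₂ ≈ (0.129, -0.104, 0.986); φ = arcsin(p_z) ≈ 80.44°, λ = atan2(p_y, p_x) ≈ -38.82°.

≈ 80°N, 39°W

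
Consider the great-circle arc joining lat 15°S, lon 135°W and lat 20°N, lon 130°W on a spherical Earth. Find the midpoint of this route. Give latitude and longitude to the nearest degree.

≈ lat 3°N, lon 133°W

Write both endpoints as unit vectors p₁, p₂ with components (cos φ cos λ, cos φ sin λ, sin φ).
The central angle between the endpoints is δ = arccos(p₁·p₂) ≈ 0.617 rad (35.3°).
Interpolate at f = 1/2 with slerp weights a = sin((1−f)δ)/sin δ ≈ 0.525, b = sin(fδ)/sin δ ≈ 0.525.
p = a·p₁ + b·p₂ ≈ (-0.675, -0.736, 0.044); φ = arcsin(p_z) ≈ 2.50°, λ = atan2(p_y, p_x) ≈ -132.53°.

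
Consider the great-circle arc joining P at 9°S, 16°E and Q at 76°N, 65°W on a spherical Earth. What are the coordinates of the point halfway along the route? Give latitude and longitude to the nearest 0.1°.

From cos δ = sin φ₁ sin φ₂ + cos φ₁ cos φ₂ cos Δλ, the central angle is δ ≈ 1.685 rad (96.6°).
Interpolate at f = 1/2 with slerp weights a = sin((1−f)δ)/sin δ ≈ 0.751, b = sin(fδ)/sin δ ≈ 0.751.
p = a·p₁ + b·p₂ ≈ (0.790, 0.040, 0.612); φ = arcsin(p_z) ≈ 37.70°, λ = atan2(p_y, p_x) ≈ 2.88°.

≈ 37.7°N, 2.9°E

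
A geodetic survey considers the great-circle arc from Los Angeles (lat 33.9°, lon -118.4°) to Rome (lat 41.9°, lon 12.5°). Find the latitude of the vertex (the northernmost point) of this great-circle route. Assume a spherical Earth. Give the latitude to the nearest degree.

The great circle lies in the plane with unit normal n̂ = (p₁ × p₂)/|p₁ × p₂|.
Here n̂_z ≈ +0.467; the vertex latitude is φ_max = arccos|n̂_z| ≈ 62.1°.
Check via Clairaut: cos φ_max = |cos φ₁| · sin C = cos(33.9°)·sin(34.3°) ≈ 0.467, again giving ≈ 62.1°.

≈ 62°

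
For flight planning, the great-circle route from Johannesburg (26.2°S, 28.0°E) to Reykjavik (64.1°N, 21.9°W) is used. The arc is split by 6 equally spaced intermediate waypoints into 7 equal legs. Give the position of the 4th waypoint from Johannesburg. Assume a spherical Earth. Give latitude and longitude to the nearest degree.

≈ 27°N, 10°E

Write both endpoints as unit vectors p₁, p₂ with components (cos φ cos λ, cos φ sin λ, sin φ).
The central angle between the endpoints is δ = arccos(p₁·p₂) ≈ 1.716 rad (98.3°).
Interpolate at f = 4/7 with slerp weights a = sin((1−f)δ)/sin δ ≈ 0.678, b = sin(fδ)/sin δ ≈ 0.840.
p = a·p₁ + b·p₂ ≈ (0.877, 0.149, 0.456); φ = arcsin(p_z) ≈ 27.13°, λ = atan2(p_y, p_x) ≈ 9.63°.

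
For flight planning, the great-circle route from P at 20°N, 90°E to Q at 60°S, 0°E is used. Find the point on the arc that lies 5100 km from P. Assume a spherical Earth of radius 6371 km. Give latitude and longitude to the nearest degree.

Write both endpoints as unit vectors p₁, p₂ with components (cos φ cos λ, cos φ sin λ, sin φ).
The central angle between the endpoints is δ = arccos(p₁·p₂) ≈ 1.872 rad (107.2°). The total great-circle distance is δ·R ≈ 1.872 × 6371 ≈ 11923 km, so the target fraction is f = 5100/11923 ≈ 0.428.
Interpolate at f ≈ 0.428 with slerp weights a = sin((1−f)δ)/sin δ ≈ 0.919, b = sin(fδ)/sin δ ≈ 0.751.
p = a·p₁ + b·p₂ ≈ (0.376, 0.863, -0.336); φ = arcsin(p_z) ≈ -19.66°, λ = atan2(p_y, p_x) ≈ 66.49°.

≈ 20°S, 66°E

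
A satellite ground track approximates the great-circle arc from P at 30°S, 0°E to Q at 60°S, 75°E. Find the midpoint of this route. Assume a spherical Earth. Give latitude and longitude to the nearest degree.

Convert each endpoint to a unit vector on the sphere (x = cos φ cos λ, y = cos φ sin λ, z = sin φ).
The central angle between the endpoints is δ = arccos(p₁·p₂) ≈ 0.994 rad (57.0°).
Interpolate at f = 1/2 with slerp weights a = sin((1−f)δ)/sin δ ≈ 0.569, b = sin(fδ)/sin δ ≈ 0.569.
p = a·p₁ + b·p₂ ≈ (0.566, 0.275, -0.777); φ = arcsin(p_z) ≈ -50.99°, λ = atan2(p_y, p_x) ≈ 25.88°.

≈ 51°S, 26°E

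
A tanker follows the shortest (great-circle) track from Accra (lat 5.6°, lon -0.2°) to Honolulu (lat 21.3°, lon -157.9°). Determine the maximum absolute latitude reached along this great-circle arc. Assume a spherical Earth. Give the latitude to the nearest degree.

≈ 52°

The great circle lies in the plane with unit normal n̂ = (p₁ × p₂)/|p₁ × p₂|.
Here n̂_z ≈ -0.619; the vertex latitude is φ_max = arccos|n̂_z| ≈ 51.8°.
Check via Clairaut: cos φ_max = |cos φ₁| · sin C = cos(5.6°)·sin(38.4°) ≈ 0.619, again giving ≈ 51.8°.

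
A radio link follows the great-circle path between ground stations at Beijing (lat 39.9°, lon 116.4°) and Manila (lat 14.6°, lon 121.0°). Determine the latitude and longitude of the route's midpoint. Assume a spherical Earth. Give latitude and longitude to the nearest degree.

From cos δ = sin φ₁ sin φ₂ + cos φ₁ cos φ₂ cos Δλ, the central angle is δ ≈ 0.447 rad (25.6°).
Interpolate at f = 1/2 with slerp weights a = sin((1−f)δ)/sin δ ≈ 0.513, b = sin(fδ)/sin δ ≈ 0.513.
p = a·p₁ + b·p₂ ≈ (-0.430, 0.778, 0.458); φ = arcsin(p_z) ≈ 27.27°, λ = atan2(p_y, p_x) ≈ 118.97°.

≈ lat 27°, lon 119°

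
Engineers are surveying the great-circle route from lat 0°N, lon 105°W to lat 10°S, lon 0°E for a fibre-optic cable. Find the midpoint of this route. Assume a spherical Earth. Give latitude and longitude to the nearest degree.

Write both endpoints as unit vectors p₁, p₂ with components (cos φ cos λ, cos φ sin λ, sin φ).
The central angle between the endpoints is δ = arccos(p₁·p₂) ≈ 1.829 rad (104.8°).
Interpolate at f = 1/2 with slerp weights a = sin((1−f)δ)/sin δ ≈ 0.819, b = sin(fδ)/sin δ ≈ 0.819.
p = a·p₁ + b·p₂ ≈ (0.595, -0.791, -0.142); φ = arcsin(p_z) ≈ -8.18°, λ = atan2(p_y, p_x) ≈ -53.07°.

≈ lat 8°S, lon 53°W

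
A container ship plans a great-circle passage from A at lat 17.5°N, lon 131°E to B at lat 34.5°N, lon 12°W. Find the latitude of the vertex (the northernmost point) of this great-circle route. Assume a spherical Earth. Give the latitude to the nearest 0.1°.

≈ 57.9°N

The great circle lies in the plane with unit normal n̂ = (p₁ × p₂)/|p₁ × p₂|.
Here n̂_z ≈ -0.532; the vertex latitude is φ_max = arccos|n̂_z| ≈ 57.9°.
Check via Clairaut: cos φ_max = |cos φ₁| · sin C = cos(17.5°)·sin(33.9°) ≈ 0.532, again giving ≈ 57.9°.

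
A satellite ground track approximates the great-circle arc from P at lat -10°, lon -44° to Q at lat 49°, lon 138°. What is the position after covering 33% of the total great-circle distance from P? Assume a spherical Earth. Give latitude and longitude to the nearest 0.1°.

≈ lat 36.5°, lon -45.9°

Write both endpoints as unit vectors p₁, p₂ with components (cos φ cos λ, cos φ sin λ, sin φ).
The central angle between the endpoints is δ = arccos(p₁·p₂) ≈ 2.460 rad (141.0°).
Interpolate at f = 0.33 with slerp weights a = sin((1−f)δ)/sin δ ≈ 1.583, b = sin(fδ)/sin δ ≈ 1.152.
p = a·p₁ + b·p₂ ≈ (0.560, -0.577, 0.595); φ = arcsin(p_z) ≈ 36.48°, λ = atan2(p_y, p_x) ≈ -45.88°.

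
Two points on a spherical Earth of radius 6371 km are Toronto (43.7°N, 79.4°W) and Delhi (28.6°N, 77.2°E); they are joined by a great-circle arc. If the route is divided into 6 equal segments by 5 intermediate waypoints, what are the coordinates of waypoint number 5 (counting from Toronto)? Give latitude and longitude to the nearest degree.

≈ (45°N, 70°E)

Write both endpoints as unit vectors p₁, p₂ with components (cos φ cos λ, cos φ sin λ, sin φ).
The central angle between the endpoints is δ = arccos(p₁·p₂) ≈ 1.825 rad (104.6°).
Interpolate at f = 5/6 with slerp weights a = sin((1−f)δ)/sin δ ≈ 0.310, b = sin(fδ)/sin δ ≈ 1.032.
p = a·p₁ + b·p₂ ≈ (0.242, 0.664, 0.708); φ = arcsin(p_z) ≈ 45.06°, λ = atan2(p_y, p_x) ≈ 69.97°.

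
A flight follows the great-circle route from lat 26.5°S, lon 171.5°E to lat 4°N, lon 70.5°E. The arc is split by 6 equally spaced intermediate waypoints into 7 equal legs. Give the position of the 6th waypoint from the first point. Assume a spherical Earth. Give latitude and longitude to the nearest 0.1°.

≈ lat 2.5°S, lon 83.5°E

Write both endpoints as unit vectors p₁, p₂ with components (cos φ cos λ, cos φ sin λ, sin φ).
The central angle between the endpoints is δ = arccos(p₁·p₂) ≈ 1.774 rad (101.6°).
Interpolate at f = 6/7 with slerp weights a = sin((1−f)δ)/sin δ ≈ 0.256, b = sin(fδ)/sin δ ≈ 1.020.
p = a·p₁ + b·p₂ ≈ (0.113, 0.993, -0.043); φ = arcsin(p_z) ≈ -2.47°, λ = atan2(p_y, p_x) ≈ 83.51°.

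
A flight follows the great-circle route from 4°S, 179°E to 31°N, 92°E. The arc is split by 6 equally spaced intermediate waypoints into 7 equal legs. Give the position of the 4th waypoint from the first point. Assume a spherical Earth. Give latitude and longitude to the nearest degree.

≈ 21°N, 133°E

Write both endpoints as unit vectors p₁, p₂ with components (cos φ cos λ, cos φ sin λ, sin φ).
The central angle between the endpoints is δ = arccos(p₁·p₂) ≈ 1.562 rad (89.5°).
Interpolate at f = 4/7 with slerp weights a = sin((1−f)δ)/sin δ ≈ 0.621, b = sin(fδ)/sin δ ≈ 0.779.
p = a·p₁ + b·p₂ ≈ (-0.642, 0.678, 0.358); φ = arcsin(p_z) ≈ 20.96°, λ = atan2(p_y, p_x) ≈ 133.45°.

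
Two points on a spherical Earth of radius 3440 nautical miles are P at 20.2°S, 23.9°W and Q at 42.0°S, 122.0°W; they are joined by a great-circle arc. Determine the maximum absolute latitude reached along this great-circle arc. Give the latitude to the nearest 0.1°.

The great circle lies in the plane with unit normal n̂ = (p₁ × p₂)/|p₁ × p₂|.
Here n̂_z ≈ -0.697; the vertex latitude is φ_max = arccos|n̂_z| ≈ 45.8°.
Check via Clairaut: cos φ_max = |cos φ₁| · sin C = cos(20.2°)·sin(132.1°) ≈ 0.697, again giving ≈ 45.8°.

≈ 45.8°S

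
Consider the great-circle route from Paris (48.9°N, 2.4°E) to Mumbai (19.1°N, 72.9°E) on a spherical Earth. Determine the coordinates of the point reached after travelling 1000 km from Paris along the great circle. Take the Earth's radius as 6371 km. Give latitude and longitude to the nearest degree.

Convert each endpoint to a unit vector on the sphere (x = cos φ cos λ, y = cos φ sin λ, z = sin φ).
The central angle between the endpoints is δ = arccos(p₁·p₂) ≈ 1.100 rad (63.0°). The total great-circle distance is δ·R ≈ 1.100 × 6371 ≈ 7006 km, so the target fraction is f = 1000/7006 ≈ 0.143.
Interpolate at f ≈ 0.143 with slerp weights a = sin((1−f)δ)/sin δ ≈ 0.908, b = sin(fδ)/sin δ ≈ 0.175.
p = a·p₁ + b·p₂ ≈ (0.645, 0.183, 0.742); φ = arcsin(p_z) ≈ 47.88°, λ = atan2(p_y, p_x) ≈ 15.87°.

≈ 48°N, 16°E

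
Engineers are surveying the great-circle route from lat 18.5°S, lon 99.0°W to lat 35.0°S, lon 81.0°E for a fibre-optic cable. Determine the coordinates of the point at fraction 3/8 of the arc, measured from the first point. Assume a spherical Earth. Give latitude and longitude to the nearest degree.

Write both endpoints as unit vectors p₁, p₂ with components (cos φ cos λ, cos φ sin λ, sin φ).
The central angle between the endpoints is δ = arccos(p₁·p₂) ≈ 2.208 rad (126.5°).
Interpolate at f = 3/8 with slerp weights a = sin((1−f)δ)/sin δ ≈ 1.221, b = sin(fδ)/sin δ ≈ 0.916.
p = a·p₁ + b·p₂ ≈ (-0.064, -0.403, -0.913); φ = arcsin(p_z) ≈ -65.94°, λ = atan2(p_y, p_x) ≈ -99.00°.

≈ lat 66°S, lon 99°W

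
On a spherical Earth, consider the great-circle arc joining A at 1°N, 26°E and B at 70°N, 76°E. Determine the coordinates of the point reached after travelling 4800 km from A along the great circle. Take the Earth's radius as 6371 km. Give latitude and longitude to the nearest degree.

≈ 42°N, 40°E

The haversine formula gives a central angle δ ≈ 1.332 rad (76.3°) between the endpoints. The total great-circle distance is δ·R ≈ 1.332 × 6371 ≈ 8488 km, so the target fraction is f = 4800/8488 ≈ 0.565.
Interpolate at f ≈ 0.565 with slerp weights a = sin((1−f)δ)/sin δ ≈ 0.563, b = sin(fδ)/sin δ ≈ 0.704.
p = a·p₁ + b·p₂ ≈ (0.564, 0.480, 0.671); φ = arcsin(p_z) ≈ 42.18°, λ = atan2(p_y, p_x) ≈ 40.41°.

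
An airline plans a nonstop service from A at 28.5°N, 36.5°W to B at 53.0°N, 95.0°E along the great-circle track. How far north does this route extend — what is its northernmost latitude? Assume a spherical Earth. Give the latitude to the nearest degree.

≈ 67°N

The great circle lies in the plane with unit normal n̂ = (p₁ × p₂)/|p₁ × p₂|.
Here n̂_z ≈ +0.396; the vertex latitude is φ_max = arccos|n̂_z| ≈ 66.7°.
Check via Clairaut: cos φ_max = |cos φ₁| · sin C = cos(28.5°)·sin(26.8°) ≈ 0.396, again giving ≈ 66.7°.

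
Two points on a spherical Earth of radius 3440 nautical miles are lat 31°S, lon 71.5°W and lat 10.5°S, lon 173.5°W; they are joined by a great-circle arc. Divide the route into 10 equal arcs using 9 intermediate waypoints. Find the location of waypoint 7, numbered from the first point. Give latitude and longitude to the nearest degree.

≈ lat 24°S, lon 147°W

Write both endpoints as unit vectors p₁, p₂ with components (cos φ cos λ, cos φ sin λ, sin φ).
The central angle between the endpoints is δ = arccos(p₁·p₂) ≈ 1.652 rad (94.7°).
Interpolate at f = 7/10 with slerp weights a = sin((1−f)δ)/sin δ ≈ 0.477, b = sin(fδ)/sin δ ≈ 0.918.
p = a·p₁ + b·p₂ ≈ (-0.767, -0.490, -0.413); φ = arcsin(p_z) ≈ -24.40°, λ = atan2(p_y, p_x) ≈ -147.44°.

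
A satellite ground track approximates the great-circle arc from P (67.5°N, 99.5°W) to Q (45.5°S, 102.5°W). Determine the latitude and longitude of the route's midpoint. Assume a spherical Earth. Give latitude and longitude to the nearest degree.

The haversine formula gives a central angle δ ≈ 1.973 rad (113.0°) between the endpoints.
Interpolate at f = 1/2 with slerp weights a = sin((1−f)δ)/sin δ ≈ 0.906, b = sin(fδ)/sin δ ≈ 0.906.
p = a·p₁ + b·p₂ ≈ (-0.195, -0.962, 0.191); φ = arcsin(p_z) ≈ 11.00°, λ = atan2(p_y, p_x) ≈ -101.44°.

≈ (11°N, 101°W)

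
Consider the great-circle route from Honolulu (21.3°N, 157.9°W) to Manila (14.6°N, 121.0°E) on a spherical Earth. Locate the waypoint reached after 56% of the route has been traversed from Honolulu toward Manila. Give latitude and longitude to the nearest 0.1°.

≈ 22.6°N, 155.7°E

Write both endpoints as unit vectors p₁, p₂ with components (cos φ cos λ, cos φ sin λ, sin φ).
The central angle between the endpoints is δ = arccos(p₁·p₂) ≈ 1.338 rad (76.6°).
Interpolate at f = 0.56 with slerp weights a = sin((1−f)δ)/sin δ ≈ 0.571, b = sin(fδ)/sin δ ≈ 0.700.
p = a·p₁ + b·p₂ ≈ (-0.841, 0.381, 0.384); φ = arcsin(p_z) ≈ 22.56°, λ = atan2(p_y, p_x) ≈ 155.66°.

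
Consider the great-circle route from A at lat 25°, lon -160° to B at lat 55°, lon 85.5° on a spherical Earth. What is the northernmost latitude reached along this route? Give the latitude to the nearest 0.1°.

The great circle lies in the plane with unit normal n̂ = (p₁ × p₂)/|p₁ × p₂|.
Here n̂_z ≈ -0.477; the vertex latitude is φ_max = arccos|n̂_z| ≈ 61.5°.

≈ 61.5°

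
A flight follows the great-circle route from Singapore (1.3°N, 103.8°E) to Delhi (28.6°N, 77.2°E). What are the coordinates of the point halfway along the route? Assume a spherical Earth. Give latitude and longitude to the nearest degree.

≈ (15°N, 91°E)

Convert each endpoint to a unit vector on the sphere (x = cos φ cos λ, y = cos φ sin λ, z = sin φ).
The central angle between the endpoints is δ = arccos(p₁·p₂) ≈ 0.651 rad (37.3°).
Interpolate at f = 1/2 with slerp weights a = sin((1−f)δ)/sin δ ≈ 0.528, b = sin(fδ)/sin δ ≈ 0.528.
p = a·p₁ + b·p₂ ≈ (-0.023, 0.964, 0.265); φ = arcsin(p_z) ≈ 15.34°, λ = atan2(p_y, p_x) ≈ 91.38°.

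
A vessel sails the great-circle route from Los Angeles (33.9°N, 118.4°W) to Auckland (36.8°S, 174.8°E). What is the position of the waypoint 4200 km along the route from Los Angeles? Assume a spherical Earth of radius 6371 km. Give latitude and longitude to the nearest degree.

The haversine formula gives a central angle δ ≈ 1.643 rad (94.1°) between the endpoints. The total great-circle distance is δ·R ≈ 1.643 × 6371 ≈ 10468 km, so the target fraction is f = 4200/10468 ≈ 0.401.
Interpolate at f ≈ 0.401 with slerp weights a = sin((1−f)δ)/sin δ ≈ 0.835, b = sin(fδ)/sin δ ≈ 0.614.
p = a·p₁ + b·p₂ ≈ (-0.819, -0.565, 0.098); φ = arcsin(p_z) ≈ 5.61°, λ = atan2(p_y, p_x) ≈ -145.41°.

≈ 6°N, 145°W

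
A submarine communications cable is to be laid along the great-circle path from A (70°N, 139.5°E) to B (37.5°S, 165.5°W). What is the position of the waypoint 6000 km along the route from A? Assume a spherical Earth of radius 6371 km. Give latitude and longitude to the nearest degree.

Convert each endpoint to a unit vector on the sphere (x = cos φ cos λ, y = cos φ sin λ, z = sin φ).
The central angle between the endpoints is δ = arccos(p₁·p₂) ≈ 2.000 rad (114.6°). The total great-circle distance is δ·R ≈ 2.000 × 6371 ≈ 12744 km, so the target fraction is f = 6000/12744 ≈ 0.471.
Interpolate at f ≈ 0.471 with slerp weights a = sin((1−f)δ)/sin δ ≈ 0.959, b = sin(fδ)/sin δ ≈ 0.889.
p = a·p₁ + b·p₂ ≈ (-0.932, 0.036, 0.359); φ = arcsin(p_z) ≈ 21.07°, λ = atan2(p_y, p_x) ≈ 177.77°.

≈ (21°N, 178°E)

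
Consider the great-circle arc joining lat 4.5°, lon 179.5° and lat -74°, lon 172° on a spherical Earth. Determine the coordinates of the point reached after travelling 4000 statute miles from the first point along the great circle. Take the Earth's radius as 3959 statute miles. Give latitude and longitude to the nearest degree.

The haversine formula gives a central angle δ ≈ 1.372 rad (78.6°) between the endpoints. The total great-circle distance is δ·R ≈ 1.372 × 3959 ≈ 5434 mi, so the target fraction is f = 4000/5434 ≈ 0.736.
Interpolate at f ≈ 0.736 with slerp weights a = sin((1−f)δ)/sin δ ≈ 0.361, b = sin(fδ)/sin δ ≈ 0.864.
p = a·p₁ + b·p₂ ≈ (-0.596, 0.036, -0.802); φ = arcsin(p_z) ≈ -53.33°, λ = atan2(p_y, p_x) ≈ 176.52°.

≈ lat -53°, lon 177°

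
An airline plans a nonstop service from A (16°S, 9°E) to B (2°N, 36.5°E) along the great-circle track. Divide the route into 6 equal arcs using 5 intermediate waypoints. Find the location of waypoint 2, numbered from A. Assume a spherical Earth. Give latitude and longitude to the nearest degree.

Convert each endpoint to a unit vector on the sphere (x = cos φ cos λ, y = cos φ sin λ, z = sin φ).
The central angle between the endpoints is δ = arccos(p₁·p₂) ≈ 0.569 rad (32.6°).
Interpolate at f = 2/6 with slerp weights a = sin((1−f)δ)/sin δ ≈ 0.687, b = sin(fδ)/sin δ ≈ 0.350.
p = a·p₁ + b·p₂ ≈ (0.934, 0.311, -0.177); φ = arcsin(p_z) ≈ -10.21°, λ = atan2(p_y, p_x) ≈ 18.44°.

≈ (10°S, 18°E)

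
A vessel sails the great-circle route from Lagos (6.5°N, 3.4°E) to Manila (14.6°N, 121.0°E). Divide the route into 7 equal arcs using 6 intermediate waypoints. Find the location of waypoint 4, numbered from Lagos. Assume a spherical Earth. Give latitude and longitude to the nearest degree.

Write both endpoints as unit vectors p₁, p₂ with components (cos φ cos λ, cos φ sin λ, sin φ).
The central angle between the endpoints is δ = arccos(p₁·p₂) ≈ 2.001 rad (114.6°).
Interpolate at f = 4/7 with slerp weights a = sin((1−f)δ)/sin δ ≈ 0.832, b = sin(fδ)/sin δ ≈ 1.001.
p = a·p₁ + b·p₂ ≈ (0.326, 0.879, 0.347); φ = arcsin(p_z) ≈ 20.28°, λ = atan2(p_y, p_x) ≈ 69.65°.

≈ 20°N, 70°E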